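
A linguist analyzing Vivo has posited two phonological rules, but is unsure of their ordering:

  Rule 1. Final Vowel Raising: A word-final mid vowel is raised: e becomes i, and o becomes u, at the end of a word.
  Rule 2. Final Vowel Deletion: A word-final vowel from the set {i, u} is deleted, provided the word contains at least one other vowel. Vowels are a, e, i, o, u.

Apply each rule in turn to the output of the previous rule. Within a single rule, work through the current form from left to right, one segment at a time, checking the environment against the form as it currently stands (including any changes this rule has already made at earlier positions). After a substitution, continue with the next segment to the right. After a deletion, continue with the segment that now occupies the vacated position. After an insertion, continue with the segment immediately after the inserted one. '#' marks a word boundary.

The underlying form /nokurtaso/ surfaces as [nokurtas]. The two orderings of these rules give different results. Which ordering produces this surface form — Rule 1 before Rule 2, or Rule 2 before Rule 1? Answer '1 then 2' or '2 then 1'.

1 then 2

Order 1 then 2:
  1 Final Vowel Raising: [nokurtaso] → [nokurtasu]
  2 Final Vowel Deletion: [nokurtasu] → [nokurtas]
  result: [nokurtas]
Order 2 then 1:
  2 Final Vowel Deletion: no change — [nokurtaso]
  1 Final Vowel Raising: [nokurtaso] → [nokurtasu]
  result: [nokurtasu]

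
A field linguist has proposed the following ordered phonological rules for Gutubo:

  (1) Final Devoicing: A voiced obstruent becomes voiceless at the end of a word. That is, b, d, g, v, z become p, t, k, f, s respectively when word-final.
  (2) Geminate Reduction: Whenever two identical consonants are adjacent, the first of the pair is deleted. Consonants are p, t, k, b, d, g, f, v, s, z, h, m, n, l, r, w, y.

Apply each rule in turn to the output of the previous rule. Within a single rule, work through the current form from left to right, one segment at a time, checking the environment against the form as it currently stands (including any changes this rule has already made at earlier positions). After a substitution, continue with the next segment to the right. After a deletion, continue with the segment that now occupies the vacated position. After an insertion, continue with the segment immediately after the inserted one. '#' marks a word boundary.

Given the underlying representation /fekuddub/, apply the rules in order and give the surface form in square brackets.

(1) Final Devoicing: [fekuddub] → [fekuddup]
(2) Geminate Reduction: [fekuddup] → [fekudup]

[fekudup]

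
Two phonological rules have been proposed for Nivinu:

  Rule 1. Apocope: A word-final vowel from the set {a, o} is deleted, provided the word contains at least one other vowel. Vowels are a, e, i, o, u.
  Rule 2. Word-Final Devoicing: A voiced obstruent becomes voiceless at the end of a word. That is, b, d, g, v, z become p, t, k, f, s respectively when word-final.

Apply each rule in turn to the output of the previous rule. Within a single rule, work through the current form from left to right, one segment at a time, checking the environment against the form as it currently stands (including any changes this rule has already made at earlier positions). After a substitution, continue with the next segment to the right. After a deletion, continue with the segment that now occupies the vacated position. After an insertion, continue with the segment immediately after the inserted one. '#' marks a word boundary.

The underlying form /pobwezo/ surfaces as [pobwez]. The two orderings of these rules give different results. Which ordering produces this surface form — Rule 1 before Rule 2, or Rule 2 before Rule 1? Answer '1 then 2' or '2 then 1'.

2 then 1

Order 1 then 2:
  1 Apocope: [pobwezo] → [pobwez]
  2 Word-Final Devoicing: [pobwez] → [pobwes]
  result: [pobwes]
Order 2 then 1:
  2 Word-Final Devoicing: no change — [pobwezo]
  1 Apocope: [pobwezo] → [pobwez]
  result: [pobwez]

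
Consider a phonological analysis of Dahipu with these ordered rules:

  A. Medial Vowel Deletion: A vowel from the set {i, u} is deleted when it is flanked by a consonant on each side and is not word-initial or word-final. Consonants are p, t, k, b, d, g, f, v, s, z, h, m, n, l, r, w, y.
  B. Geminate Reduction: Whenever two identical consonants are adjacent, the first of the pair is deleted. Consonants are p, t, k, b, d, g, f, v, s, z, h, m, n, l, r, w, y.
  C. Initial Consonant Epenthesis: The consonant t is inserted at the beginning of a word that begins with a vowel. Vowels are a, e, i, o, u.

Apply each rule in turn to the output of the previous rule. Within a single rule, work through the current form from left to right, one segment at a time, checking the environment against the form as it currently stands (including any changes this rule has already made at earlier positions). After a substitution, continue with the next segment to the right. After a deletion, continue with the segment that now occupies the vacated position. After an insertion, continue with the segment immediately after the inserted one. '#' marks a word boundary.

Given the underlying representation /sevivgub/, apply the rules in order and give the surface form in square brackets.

[sevgb]

A Medial Vowel Deletion: [sevivgub] → [sevvgb]
B Geminate Reduction: [sevvgb] → [sevgb]
C Initial Consonant Epenthesis: no change — [sevgb]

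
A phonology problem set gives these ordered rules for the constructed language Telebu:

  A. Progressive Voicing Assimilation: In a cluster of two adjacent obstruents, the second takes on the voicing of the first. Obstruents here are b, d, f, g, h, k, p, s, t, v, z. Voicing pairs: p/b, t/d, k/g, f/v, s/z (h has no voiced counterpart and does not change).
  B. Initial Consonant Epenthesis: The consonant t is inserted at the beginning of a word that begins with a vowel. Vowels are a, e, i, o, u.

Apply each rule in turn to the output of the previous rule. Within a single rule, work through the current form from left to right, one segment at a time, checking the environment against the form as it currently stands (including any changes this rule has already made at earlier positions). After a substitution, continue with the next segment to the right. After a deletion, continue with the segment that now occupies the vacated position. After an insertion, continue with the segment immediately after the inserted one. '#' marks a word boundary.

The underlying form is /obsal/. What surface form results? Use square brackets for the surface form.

A Progressive Voicing Assimilation: [obsal] → [obzal]
B Initial Consonant Epenthesis: [obzal] → [tobzal]

[tobzal]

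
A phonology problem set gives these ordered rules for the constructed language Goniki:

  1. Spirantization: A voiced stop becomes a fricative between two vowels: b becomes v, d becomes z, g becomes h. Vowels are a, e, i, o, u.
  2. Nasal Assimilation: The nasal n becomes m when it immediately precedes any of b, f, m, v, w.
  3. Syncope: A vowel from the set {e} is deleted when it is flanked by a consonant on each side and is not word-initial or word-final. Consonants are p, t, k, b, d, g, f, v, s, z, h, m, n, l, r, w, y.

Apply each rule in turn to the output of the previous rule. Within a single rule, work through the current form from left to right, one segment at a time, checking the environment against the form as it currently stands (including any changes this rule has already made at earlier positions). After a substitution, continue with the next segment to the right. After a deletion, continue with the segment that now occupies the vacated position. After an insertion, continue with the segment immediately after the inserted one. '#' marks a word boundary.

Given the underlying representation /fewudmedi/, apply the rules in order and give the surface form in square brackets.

[fwudmzi]

1 Spirantization: [fewudmedi] → [fewudmezi]
2 Nasal Assimilation: no change — [fewudmezi]
3 Syncope: [fewudmezi] → [fwudmzi]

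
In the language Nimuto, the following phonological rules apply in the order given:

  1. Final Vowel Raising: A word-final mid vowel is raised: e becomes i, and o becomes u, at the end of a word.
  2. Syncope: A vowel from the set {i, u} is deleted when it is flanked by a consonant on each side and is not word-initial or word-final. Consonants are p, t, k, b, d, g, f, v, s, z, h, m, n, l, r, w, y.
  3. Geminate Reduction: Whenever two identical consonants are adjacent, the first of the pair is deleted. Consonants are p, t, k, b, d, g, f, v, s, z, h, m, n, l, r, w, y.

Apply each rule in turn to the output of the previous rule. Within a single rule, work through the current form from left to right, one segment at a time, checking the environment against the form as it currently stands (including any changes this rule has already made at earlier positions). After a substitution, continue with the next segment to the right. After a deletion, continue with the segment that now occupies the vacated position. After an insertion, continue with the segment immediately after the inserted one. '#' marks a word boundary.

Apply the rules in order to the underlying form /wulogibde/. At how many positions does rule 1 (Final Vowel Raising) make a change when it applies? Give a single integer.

1

1 Final Vowel Raising: [wulogibde] → [wulogibdi]
2 Syncope: [wulogibdi] → [wlogbdi]
3 Geminate Reduction: no change — [wlogbdi]
Rule 1 changed 1 position(s).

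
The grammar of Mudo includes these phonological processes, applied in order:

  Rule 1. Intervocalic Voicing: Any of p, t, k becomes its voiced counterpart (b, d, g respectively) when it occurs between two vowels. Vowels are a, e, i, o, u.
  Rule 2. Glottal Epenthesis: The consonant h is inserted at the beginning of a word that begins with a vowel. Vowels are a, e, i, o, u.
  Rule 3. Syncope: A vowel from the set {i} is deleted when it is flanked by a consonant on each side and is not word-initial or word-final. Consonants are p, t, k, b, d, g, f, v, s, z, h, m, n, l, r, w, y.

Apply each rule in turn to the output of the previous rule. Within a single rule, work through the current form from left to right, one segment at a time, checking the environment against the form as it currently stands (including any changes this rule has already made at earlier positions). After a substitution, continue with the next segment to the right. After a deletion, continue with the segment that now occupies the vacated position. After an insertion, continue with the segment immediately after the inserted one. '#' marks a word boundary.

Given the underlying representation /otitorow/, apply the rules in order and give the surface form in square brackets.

[hoddorow]

Rule 1 Intervocalic Voicing: [otitorow] → [odidorow]
Rule 2 Glottal Epenthesis: [odidorow] → [hodidorow]
Rule 3 Syncope: [hodidorow] → [hoddorow]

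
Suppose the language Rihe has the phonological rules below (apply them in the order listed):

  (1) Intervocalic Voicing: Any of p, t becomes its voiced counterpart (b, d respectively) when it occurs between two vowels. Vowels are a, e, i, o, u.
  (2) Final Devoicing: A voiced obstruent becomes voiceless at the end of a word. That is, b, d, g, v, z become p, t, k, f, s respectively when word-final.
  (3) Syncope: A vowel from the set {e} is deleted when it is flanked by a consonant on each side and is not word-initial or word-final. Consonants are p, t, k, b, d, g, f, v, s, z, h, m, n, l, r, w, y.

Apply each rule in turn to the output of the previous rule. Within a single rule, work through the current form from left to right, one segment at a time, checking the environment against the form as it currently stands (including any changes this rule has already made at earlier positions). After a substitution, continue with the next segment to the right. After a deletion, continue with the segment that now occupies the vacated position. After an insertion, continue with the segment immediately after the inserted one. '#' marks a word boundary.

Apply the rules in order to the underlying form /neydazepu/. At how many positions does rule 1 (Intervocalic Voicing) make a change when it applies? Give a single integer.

1

(1) Intervocalic Voicing: [neydazepu] → [neydazebu]
(2) Final Devoicing: no change — [neydazebu]
(3) Syncope: [neydazebu] → [nydazbu]
Rule 1 changed 1 position(s).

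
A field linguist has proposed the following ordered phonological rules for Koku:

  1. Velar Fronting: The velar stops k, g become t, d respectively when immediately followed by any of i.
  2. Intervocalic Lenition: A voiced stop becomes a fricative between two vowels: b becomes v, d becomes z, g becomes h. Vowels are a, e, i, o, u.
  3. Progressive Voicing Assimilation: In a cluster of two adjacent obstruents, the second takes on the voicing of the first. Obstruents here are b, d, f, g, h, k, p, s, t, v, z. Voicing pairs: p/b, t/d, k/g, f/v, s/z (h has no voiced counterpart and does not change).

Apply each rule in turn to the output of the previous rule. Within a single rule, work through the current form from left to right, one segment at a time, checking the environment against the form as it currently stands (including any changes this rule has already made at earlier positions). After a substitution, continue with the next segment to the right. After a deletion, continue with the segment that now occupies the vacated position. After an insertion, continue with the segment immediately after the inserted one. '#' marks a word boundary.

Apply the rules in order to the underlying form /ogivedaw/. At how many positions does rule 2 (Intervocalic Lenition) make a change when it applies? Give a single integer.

1 Velar Fronting: [ogivedaw] → [odivedaw]
2 Intervocalic Lenition: [odivedaw] → [ozivezaw]
3 Progressive Voicing Assimilation: no change — [ozivezaw]
Rule 2 changed 2 position(s).

2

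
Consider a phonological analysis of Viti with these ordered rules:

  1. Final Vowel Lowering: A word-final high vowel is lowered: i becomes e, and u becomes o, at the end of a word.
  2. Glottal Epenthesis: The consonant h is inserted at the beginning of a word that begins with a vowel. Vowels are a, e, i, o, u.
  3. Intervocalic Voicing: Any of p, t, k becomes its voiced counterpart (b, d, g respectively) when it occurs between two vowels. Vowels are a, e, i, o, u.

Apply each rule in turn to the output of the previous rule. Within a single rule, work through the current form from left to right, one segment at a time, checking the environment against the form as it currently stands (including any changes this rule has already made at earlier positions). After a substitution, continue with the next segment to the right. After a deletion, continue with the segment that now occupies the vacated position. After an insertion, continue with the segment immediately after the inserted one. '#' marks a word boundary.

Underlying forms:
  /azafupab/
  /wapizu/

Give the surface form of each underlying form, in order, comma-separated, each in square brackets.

[hazafubab], [wabizo]

/azafupab/:
  1 Final Vowel Lowering: no change — [azafupab]
  2 Glottal Epenthesis: [azafupab] → [hazafupab]
  3 Intervocalic Voicing: [hazafupab] → [hazafubab]
/wapizu/:
  1 Final Vowel Lowering: [wapizu] → [wapizo]
  2 Glottal Epenthesis: no change — [wapizo]
  3 Intervocalic Voicing: [wapizo] → [wabizo]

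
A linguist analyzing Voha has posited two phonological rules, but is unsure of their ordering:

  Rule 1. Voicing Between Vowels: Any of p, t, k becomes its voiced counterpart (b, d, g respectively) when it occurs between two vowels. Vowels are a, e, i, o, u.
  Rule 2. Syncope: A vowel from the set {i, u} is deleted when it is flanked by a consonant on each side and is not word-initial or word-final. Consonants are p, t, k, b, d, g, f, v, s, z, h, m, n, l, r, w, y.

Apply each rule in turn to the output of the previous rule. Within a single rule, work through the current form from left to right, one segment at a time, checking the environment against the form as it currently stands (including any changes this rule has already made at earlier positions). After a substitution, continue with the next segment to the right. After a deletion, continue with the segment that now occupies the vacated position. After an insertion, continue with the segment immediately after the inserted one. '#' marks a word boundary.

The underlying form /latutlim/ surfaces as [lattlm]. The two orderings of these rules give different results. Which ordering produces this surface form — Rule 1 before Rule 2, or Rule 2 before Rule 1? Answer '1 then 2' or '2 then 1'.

Order 1 then 2:
  1 Voicing Between Vowels: [latutlim] → [ladutlim]
  2 Syncope: [ladutlim] → [ladtlm]
  result: [ladtlm]
Order 2 then 1:
  2 Syncope: [latutlim] → [lattlm]
  1 Voicing Between Vowels: no change — [lattlm]
  result: [lattlm]

2 then 1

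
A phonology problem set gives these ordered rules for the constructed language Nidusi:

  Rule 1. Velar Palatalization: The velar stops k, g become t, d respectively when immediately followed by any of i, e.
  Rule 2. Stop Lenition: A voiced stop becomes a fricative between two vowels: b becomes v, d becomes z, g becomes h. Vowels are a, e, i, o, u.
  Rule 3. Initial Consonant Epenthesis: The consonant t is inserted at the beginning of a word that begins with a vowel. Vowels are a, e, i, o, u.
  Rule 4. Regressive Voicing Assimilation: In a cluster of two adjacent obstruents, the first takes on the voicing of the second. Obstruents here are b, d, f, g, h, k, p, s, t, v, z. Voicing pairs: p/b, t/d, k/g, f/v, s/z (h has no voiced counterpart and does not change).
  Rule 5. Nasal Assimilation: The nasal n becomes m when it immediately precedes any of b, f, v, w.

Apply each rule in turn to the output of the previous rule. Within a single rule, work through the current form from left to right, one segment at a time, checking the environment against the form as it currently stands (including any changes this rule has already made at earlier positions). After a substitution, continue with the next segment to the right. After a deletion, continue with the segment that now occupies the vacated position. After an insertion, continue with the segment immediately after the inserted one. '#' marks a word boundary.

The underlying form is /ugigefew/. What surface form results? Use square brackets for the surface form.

Rule 1 Velar Palatalization: [ugigefew] → [udidefew]
Rule 2 Stop Lenition: [udidefew] → [uzizefew]
Rule 3 Initial Consonant Epenthesis: [uzizefew] → [tuzizefew]
Rule 4 Regressive Voicing Assimilation: no change — [tuzizefew]
Rule 5 Nasal Assimilation: no change — [tuzizefew]

[tuzizefew]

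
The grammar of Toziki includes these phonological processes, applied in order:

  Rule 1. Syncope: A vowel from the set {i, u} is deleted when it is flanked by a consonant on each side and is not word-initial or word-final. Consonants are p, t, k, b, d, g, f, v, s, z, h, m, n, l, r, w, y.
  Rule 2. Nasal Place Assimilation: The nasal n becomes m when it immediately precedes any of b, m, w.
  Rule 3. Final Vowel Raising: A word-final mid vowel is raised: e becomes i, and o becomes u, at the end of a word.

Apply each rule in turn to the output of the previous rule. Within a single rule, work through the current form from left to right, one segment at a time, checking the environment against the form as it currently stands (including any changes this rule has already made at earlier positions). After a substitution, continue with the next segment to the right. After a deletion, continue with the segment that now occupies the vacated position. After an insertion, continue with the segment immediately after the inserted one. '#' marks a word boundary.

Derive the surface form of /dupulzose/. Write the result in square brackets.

Rule 1 Syncope: [dupulzose] → [dplzose]
Rule 2 Nasal Place Assimilation: no change — [dplzose]
Rule 3 Final Vowel Raising: [dplzose] → [dplzosi]

[dplzosi]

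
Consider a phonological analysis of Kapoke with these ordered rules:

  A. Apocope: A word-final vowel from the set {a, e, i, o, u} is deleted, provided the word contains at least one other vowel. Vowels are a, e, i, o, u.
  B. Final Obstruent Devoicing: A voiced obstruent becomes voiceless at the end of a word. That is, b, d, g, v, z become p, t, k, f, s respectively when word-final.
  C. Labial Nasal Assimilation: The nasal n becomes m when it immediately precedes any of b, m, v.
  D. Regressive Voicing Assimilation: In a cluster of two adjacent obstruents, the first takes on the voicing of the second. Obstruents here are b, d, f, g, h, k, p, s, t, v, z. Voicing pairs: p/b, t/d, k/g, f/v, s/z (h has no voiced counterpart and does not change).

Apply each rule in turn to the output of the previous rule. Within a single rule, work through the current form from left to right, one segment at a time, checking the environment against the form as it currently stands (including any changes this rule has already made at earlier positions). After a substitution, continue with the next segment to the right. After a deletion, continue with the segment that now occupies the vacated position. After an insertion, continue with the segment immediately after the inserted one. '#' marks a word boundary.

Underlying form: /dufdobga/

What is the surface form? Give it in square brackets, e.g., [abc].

[duvdopk]

A Apocope: [dufdobga] → [dufdobg]
B Final Obstruent Devoicing: [dufdobg] → [dufdobk]
C Labial Nasal Assimilation: no change — [dufdobk]
D Regressive Voicing Assimilation: [dufdobk] → [duvdopk]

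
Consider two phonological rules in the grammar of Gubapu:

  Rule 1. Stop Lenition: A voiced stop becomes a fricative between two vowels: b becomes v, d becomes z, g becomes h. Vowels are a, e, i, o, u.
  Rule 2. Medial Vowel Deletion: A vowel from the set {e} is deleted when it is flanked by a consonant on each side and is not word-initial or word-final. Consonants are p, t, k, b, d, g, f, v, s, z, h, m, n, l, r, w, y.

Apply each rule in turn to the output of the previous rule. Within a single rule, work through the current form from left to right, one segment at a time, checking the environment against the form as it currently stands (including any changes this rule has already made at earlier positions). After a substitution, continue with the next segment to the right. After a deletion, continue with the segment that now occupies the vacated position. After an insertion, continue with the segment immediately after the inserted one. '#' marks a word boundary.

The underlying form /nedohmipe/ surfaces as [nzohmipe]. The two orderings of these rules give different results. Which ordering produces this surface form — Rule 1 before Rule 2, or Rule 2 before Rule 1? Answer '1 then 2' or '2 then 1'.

Order 1 then 2:
  1 Stop Lenition: [nedohmipe] → [nezohmipe]
  2 Medial Vowel Deletion: [nezohmipe] → [nzohmipe]
  result: [nzohmipe]
Order 2 then 1:
  2 Medial Vowel Deletion: [nedohmipe] → [ndohmipe]
  1 Stop Lenition: no change — [ndohmipe]
  result: [ndohmipe]

1 then 2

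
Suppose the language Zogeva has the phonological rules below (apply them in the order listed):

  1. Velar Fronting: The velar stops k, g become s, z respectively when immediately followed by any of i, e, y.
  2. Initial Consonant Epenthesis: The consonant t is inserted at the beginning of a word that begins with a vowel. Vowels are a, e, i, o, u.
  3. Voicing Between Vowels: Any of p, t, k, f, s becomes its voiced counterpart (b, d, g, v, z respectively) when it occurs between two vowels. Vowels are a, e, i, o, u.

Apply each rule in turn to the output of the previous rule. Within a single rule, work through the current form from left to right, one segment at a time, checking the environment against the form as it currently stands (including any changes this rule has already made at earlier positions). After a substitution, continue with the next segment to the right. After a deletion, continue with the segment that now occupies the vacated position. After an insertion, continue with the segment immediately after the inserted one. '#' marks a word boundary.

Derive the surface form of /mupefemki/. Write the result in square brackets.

1 Velar Fronting: [mupefemki] → [mupefemsi]
2 Initial Consonant Epenthesis: no change — [mupefemsi]
3 Voicing Between Vowels: [mupefemsi] → [mubevemsi]

[mubevemsi]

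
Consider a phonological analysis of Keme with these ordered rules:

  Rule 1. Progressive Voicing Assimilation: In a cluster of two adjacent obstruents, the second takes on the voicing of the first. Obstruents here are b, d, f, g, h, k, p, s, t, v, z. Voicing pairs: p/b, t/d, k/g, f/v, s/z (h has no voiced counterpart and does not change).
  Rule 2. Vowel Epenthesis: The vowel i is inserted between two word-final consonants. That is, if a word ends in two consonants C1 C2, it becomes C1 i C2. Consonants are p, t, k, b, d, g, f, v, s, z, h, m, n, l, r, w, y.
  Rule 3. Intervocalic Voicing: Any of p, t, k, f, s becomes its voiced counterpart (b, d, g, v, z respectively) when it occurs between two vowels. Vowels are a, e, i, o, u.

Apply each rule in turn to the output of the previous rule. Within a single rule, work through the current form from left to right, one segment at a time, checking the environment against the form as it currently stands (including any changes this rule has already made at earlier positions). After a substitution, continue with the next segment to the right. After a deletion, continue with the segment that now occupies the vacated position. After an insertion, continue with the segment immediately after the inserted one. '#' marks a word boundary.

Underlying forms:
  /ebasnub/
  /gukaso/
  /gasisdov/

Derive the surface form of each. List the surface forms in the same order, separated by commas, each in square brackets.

/ebasnub/:
  Rule 1 Progressive Voicing Assimilation: no change — [ebasnub]
  Rule 2 Vowel Epenthesis: no change — [ebasnub]
  Rule 3 Intervocalic Voicing: no change — [ebasnub]
/gukaso/:
  Rule 1 Progressive Voicing Assimilation: no change — [gukaso]
  Rule 2 Vowel Epenthesis: no change — [gukaso]
  Rule 3 Intervocalic Voicing: [gukaso] → [gugazo]
/gasisdov/:
  Rule 1 Progressive Voicing Assimilation: [gasisdov] → [gasistov]
  Rule 2 Vowel Epenthesis: no change — [gasistov]
  Rule 3 Intervocalic Voicing: [gasistov] → [gazistov]

[ebasnub], [gugazo], [gazistov]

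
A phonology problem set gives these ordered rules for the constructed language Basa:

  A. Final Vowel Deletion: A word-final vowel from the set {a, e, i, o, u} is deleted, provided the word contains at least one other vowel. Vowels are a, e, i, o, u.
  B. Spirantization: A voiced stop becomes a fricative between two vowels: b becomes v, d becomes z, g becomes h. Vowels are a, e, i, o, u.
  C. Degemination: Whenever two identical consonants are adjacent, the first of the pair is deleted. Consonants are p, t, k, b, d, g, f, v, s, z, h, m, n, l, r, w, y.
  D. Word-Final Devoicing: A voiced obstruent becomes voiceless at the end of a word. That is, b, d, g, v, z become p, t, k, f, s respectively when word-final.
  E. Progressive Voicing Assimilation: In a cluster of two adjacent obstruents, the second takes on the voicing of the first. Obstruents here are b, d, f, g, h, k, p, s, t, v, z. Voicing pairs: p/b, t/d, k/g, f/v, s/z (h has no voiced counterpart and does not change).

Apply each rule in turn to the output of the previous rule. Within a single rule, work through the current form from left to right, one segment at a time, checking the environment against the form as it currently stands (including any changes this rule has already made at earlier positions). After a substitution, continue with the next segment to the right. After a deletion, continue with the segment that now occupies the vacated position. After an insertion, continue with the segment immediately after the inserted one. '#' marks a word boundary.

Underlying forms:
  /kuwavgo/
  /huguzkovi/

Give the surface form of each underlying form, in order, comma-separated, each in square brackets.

/kuwavgo/:
  A Final Vowel Deletion: [kuwavgo] → [kuwavg]
  B Spirantization: no change — [kuwavg]
  C Degemination: no change — [kuwavg]
  D Word-Final Devoicing: [kuwavg] → [kuwavk]
  E Progressive Voicing Assimilation: [kuwavk] → [kuwavg]
/huguzkovi/:
  A Final Vowel Deletion: [huguzkovi] → [huguzkov]
  B Spirantization: [huguzkov] → [huhuzkov]
  C Degemination: no change — [huhuzkov]
  D Word-Final Devoicing: [huhuzkov] → [huhuzkof]
  E Progressive Voicing Assimilation: [huhuzkof] → [huhuzgof]

[kuwavg], [huhuzgof]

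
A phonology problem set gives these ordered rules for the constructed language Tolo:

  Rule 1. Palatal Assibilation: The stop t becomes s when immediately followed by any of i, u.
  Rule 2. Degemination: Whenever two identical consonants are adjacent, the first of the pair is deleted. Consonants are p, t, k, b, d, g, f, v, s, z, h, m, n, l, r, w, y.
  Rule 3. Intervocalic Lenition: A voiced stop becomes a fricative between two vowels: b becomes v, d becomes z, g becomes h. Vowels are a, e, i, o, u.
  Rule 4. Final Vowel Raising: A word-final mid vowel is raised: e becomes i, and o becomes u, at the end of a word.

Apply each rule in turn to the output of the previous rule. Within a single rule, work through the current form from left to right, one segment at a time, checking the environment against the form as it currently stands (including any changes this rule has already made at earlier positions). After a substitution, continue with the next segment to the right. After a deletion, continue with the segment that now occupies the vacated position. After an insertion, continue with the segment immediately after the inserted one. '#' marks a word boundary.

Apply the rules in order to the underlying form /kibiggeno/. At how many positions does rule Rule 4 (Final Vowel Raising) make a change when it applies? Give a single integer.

1

Rule 1 Palatal Assibilation: no change — [kibiggeno]
Rule 2 Degemination: [kibiggeno] → [kibigeno]
Rule 3 Intervocalic Lenition: [kibigeno] → [kiviheno]
Rule 4 Final Vowel Raising: [kiviheno] → [kivihenu]
Rule Rule 4 changed 1 position(s).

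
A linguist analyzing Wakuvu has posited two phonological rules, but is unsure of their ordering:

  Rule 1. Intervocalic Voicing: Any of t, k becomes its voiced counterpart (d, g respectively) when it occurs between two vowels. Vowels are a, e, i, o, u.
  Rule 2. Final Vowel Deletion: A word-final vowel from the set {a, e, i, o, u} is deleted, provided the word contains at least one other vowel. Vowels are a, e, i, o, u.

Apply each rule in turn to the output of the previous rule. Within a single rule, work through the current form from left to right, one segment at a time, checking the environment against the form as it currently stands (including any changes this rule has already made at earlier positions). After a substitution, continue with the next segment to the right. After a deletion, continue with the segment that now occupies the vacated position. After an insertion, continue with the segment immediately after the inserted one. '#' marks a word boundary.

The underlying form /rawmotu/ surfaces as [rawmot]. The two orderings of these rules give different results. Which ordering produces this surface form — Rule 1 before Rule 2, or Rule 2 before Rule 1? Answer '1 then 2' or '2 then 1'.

Order 1 then 2:
  1 Intervocalic Voicing: [rawmotu] → [rawmodu]
  2 Final Vowel Deletion: [rawmodu] → [rawmod]
  result: [rawmod]
Order 2 then 1:
  2 Final Vowel Deletion: [rawmotu] → [rawmot]
  1 Intervocalic Voicing: no change — [rawmot]
  result: [rawmot]

2 then 1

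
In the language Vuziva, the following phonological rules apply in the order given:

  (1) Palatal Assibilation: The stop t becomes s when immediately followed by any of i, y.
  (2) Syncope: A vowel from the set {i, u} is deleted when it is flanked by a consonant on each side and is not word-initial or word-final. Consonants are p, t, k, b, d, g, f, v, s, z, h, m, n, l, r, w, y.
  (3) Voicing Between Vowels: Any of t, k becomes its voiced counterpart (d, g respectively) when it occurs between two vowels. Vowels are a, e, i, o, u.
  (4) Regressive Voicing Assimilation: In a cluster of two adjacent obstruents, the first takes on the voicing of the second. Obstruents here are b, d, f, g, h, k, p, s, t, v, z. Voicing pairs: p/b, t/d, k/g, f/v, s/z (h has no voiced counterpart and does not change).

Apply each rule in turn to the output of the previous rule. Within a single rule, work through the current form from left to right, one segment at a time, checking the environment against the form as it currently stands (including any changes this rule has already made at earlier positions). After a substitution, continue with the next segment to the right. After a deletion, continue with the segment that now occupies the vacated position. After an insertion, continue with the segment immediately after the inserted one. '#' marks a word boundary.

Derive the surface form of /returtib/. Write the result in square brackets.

(1) Palatal Assibilation: [returtib] → [retursib]
(2) Syncope: [retursib] → [retrsb]
(3) Voicing Between Vowels: no change — [retrsb]
(4) Regressive Voicing Assimilation: [retrsb] → [retrzb]

[retrzb]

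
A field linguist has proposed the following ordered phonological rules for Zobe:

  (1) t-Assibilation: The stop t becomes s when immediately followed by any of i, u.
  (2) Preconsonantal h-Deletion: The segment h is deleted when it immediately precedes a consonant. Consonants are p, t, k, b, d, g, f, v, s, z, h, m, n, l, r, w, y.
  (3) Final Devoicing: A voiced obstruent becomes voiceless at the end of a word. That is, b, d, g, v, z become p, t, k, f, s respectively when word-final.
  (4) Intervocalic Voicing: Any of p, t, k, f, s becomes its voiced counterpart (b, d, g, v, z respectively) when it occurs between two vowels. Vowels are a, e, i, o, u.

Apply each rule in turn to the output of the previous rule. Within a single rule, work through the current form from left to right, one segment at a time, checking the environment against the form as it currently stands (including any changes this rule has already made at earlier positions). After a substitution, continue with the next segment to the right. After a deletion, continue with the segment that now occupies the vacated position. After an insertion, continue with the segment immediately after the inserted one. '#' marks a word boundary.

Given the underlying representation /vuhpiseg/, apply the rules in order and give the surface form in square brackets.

(1) t-Assibilation: no change — [vuhpiseg]
(2) Preconsonantal h-Deletion: [vuhpiseg] → [vupiseg]
(3) Final Devoicing: [vupiseg] → [vupisek]
(4) Intervocalic Voicing: [vupisek] → [vubizek]

[vubizek]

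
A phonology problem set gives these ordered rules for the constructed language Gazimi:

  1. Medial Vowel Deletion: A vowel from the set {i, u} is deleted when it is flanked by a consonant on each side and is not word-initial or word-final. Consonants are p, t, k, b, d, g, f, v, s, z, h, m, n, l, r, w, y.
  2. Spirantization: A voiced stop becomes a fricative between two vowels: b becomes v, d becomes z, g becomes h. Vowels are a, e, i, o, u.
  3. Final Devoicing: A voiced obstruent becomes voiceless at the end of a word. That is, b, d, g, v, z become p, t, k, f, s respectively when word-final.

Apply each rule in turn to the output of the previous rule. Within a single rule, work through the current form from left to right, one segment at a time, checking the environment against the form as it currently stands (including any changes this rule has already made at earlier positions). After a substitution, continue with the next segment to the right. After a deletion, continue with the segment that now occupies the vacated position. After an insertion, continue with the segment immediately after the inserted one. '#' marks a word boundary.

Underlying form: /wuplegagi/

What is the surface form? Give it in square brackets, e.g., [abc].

[wplehahi]

1 Medial Vowel Deletion: [wuplegagi] → [wplegagi]
2 Spirantization: [wplegagi] → [wplehahi]
3 Final Devoicing: no change — [wplehahi]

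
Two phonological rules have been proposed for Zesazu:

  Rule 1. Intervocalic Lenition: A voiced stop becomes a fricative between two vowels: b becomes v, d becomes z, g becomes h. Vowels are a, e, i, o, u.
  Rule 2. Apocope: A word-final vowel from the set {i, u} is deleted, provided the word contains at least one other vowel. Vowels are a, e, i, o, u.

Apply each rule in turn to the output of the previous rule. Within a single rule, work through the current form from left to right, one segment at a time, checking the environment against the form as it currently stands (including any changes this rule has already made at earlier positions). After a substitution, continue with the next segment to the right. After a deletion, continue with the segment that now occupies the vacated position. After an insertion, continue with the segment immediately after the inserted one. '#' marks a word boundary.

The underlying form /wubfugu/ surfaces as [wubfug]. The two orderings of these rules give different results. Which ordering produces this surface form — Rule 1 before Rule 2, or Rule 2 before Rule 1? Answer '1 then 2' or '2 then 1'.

Order 1 then 2:
  1 Intervocalic Lenition: [wubfugu] → [wubfuhu]
  2 Apocope: [wubfuhu] → [wubfuh]
  result: [wubfuh]
Order 2 then 1:
  2 Apocope: [wubfugu] → [wubfug]
  1 Intervocalic Lenition: no change — [wubfug]
  result: [wubfug]

2 then 1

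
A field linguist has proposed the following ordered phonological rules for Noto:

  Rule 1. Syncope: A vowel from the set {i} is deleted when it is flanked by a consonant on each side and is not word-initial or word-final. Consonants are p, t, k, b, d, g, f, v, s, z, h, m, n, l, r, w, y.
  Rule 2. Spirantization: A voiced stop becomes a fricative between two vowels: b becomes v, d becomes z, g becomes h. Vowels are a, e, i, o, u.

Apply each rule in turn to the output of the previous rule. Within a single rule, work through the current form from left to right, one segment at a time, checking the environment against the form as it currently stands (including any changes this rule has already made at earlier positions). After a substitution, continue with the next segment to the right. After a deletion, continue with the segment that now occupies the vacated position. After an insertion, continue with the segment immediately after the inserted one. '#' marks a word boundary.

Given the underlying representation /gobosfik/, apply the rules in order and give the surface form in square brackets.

Rule 1 Syncope: [gobosfik] → [gobosfk]
Rule 2 Spirantization: [gobosfk] → [govosfk]

[govosfk]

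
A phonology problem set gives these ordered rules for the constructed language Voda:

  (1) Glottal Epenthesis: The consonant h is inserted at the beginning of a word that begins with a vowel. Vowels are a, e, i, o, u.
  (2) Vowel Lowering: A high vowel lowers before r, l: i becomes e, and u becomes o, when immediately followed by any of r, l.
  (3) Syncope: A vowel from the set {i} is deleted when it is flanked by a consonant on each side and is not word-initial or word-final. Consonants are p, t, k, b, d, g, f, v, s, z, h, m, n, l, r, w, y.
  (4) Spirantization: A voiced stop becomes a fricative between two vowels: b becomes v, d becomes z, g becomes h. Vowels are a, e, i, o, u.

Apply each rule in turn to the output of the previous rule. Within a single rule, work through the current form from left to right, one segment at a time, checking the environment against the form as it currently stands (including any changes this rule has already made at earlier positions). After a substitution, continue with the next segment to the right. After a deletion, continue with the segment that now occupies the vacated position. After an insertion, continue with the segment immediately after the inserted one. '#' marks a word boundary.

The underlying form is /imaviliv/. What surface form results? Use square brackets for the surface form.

(1) Glottal Epenthesis: [imaviliv] → [himaviliv]
(2) Vowel Lowering: [himaviliv] → [himaveliv]
(3) Syncope: [himaveliv] → [hmavelv]
(4) Spirantization: no change — [hmavelv]

[hmavelv]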